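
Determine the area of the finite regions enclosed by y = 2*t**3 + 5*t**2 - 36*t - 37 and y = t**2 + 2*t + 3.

Set the curves equal: 2*t**3 + 5*t**2 - 36*t - 37 = t**2 + 2*t + 3, so 2*t**3 + 4*t**2 - 38*t - 40 = 0, which factors as 2*(t - 4)*(t + 1)*(t + 5) = 0. The curves meet at t = -5, -1, 4.
On [-5, -1], y = 2*t**3 + 5*t**2 - 36*t - 37 is on top; that piece has area ∫[-5,-1] (2*t**3 + 4*t**2 - 38*t - 40) dt = 448/3.
On [-1, 4], y = t**2 + 2*t + 3 is on top; that piece has area ∫[-1,4] (-(2*t**3 + 4*t**2 - 38*t - 40)) dt = 1625/6.
Total enclosed area = 448/3 + 1625/6 = 2521/6.

2521/6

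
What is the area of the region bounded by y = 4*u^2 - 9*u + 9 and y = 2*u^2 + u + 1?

Set the curves equal: 4*u^2 - 9*u + 9 = 2*u^2 + u + 1, so 2*u^2 - 10*u + 8 = 0, which factors as 2*(u - 4)*(u - 1) = 0. The curves meet at u = 1, 4.
On [1, 4], y = 2*u^2 + u + 1 is on top; that piece has area ∫[1,4] (-(2*u^2 - 10*u + 8)) du = 9.

9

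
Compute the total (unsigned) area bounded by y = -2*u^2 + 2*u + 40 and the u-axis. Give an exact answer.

243

The curve meets the u-axis where -2*u^2 + 2*u + 40 = 0, i.e. -2*(u - 5)*(u + 4) = 0, at u = -4, 5.
On [-4, 5] the curve lies above the axis; ∫[-4,5] (-2*u^2 + 2*u + 40) du = 243, giving area 243.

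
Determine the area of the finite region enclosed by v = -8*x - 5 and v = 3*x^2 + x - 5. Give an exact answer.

Set the curves equal: -8*x - 5 = 3*x^2 + x - 5, so -3*x^2 - 9*x = 0, which factors as -3*x*(x + 3) = 0. The curves meet at x = -3, 0.
On [-3, 0], v = -8*x - 5 is on top; that piece has area ∫[-3,0] (-3*x^2 - 9*x) dx = 27/2.

27/2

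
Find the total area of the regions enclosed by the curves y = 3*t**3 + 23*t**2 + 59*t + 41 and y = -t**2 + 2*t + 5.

37/4

Set the curves equal: 3*t**3 + 23*t**2 + 59*t + 41 = -t**2 + 2*t + 5, so 3*t**3 + 24*t**2 + 57*t + 36 = 0, which factors as 3*(t + 1)*(t + 3)*(t + 4) = 0. The curves meet at t = -4, -3, -1.
On [-4, -3], y = 3*t**3 + 23*t**2 + 59*t + 41 is on top; that piece has area ∫[-4,-3] (3*t**3 + 24*t**2 + 57*t + 36) dt = 5/4.
On [-3, -1], y = -t**2 + 2*t + 5 is on top; that piece has area ∫[-3,-1] (-(3*t**3 + 24*t**2 + 57*t + 36)) dt = 8.
Total enclosed area = 5/4 + 8 = 37/4.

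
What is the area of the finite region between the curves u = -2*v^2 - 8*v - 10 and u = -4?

8/3

Both boundary curves give u as a function of v, so integrate with respect to v. Setting them equal: -2*v^2 - 8*v - 6 = 0, i.e. -2*(v + 1)*(v + 3) = 0, so they meet at v = -3, -1.
For v in [-3, -1], u = -2*v^2 - 8*v - 10 is on the right; area = ∫[-3,-1] (-2*v^2 - 8*v - 6) dv = 8/3.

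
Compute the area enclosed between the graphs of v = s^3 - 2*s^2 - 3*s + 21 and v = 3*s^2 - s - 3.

443/6

Set the curves equal: s^3 - 2*s^2 - 3*s + 21 = 3*s^2 - s - 3, so s^3 - 5*s^2 - 2*s + 24 = 0, which factors as (s - 4)*(s - 3)*(s + 2) = 0. The curves meet at s = -2, 3, 4.
On [-2, 3], v = s^3 - 2*s^2 - 3*s + 21 is on top; that piece has area ∫[-2,3] (s^3 - 5*s^2 - 2*s + 24) ds = 875/12.
On [3, 4], v = 3*s^2 - s - 3 is on top; that piece has area ∫[3,4] (-(s^3 - 5*s^2 - 2*s + 24)) ds = 11/12.
Total enclosed area = 875/12 + 11/12 = 443/6.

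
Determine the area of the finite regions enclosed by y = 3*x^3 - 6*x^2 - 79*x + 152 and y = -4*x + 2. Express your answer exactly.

Set the curves equal: 3*x^3 - 6*x^2 - 79*x + 152 = -4*x + 2, so 3*x^3 - 6*x^2 - 75*x + 150 = 0, which factors as 3*(x - 5)*(x - 2)*(x + 5) = 0. The curves meet at x = -5, 2, 5.
On [-5, 2], y = 3*x^3 - 6*x^2 - 79*x + 152 is on top; that piece has area ∫[-5,2] (3*x^3 - 6*x^2 - 75*x + 150) dx = 4459/4.
On [2, 5], y = -4*x + 2 is on top; that piece has area ∫[2,5] (-(3*x^3 - 6*x^2 - 75*x + 150)) dx = 459/4.
Total enclosed area = 4459/4 + 459/4 = 2459/2.

2459/2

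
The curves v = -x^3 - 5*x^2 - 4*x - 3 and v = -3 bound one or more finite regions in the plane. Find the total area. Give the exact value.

Set the curves equal: -x^3 - 5*x^2 - 4*x - 3 = -3, so -x^3 - 5*x^2 - 4*x = 0, which factors as -x*(x + 1)*(x + 4) = 0. The curves meet at x = -4, -1, 0.
On [-4, -1], v = -3 is on top; that piece has area ∫[-4,-1] (-(-x^3 - 5*x^2 - 4*x)) dx = 45/4.
On [-1, 0], v = -x^3 - 5*x^2 - 4*x - 3 is on top; that piece has area ∫[-1,0] (-x^3 - 5*x^2 - 4*x) dx = 7/12.
Total enclosed area = 45/4 + 7/12 = 71/6.

71/6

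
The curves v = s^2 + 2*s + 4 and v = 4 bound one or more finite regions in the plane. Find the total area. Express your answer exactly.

Set the curves equal: s^2 + 2*s + 4 = 4, so s^2 + 2*s = 0, which factors as s*(s + 2) = 0. The curves meet at s = -2, 0.
On [-2, 0], v = 4 is on top; that piece has area ∫[-2,0] (-(s^2 + 2*s)) ds = 4/3.

4/3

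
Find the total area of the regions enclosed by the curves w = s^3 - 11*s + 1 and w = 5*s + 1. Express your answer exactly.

128

Set the curves equal: s^3 - 11*s + 1 = 5*s + 1, so s^3 - 16*s = 0, which factors as s*(s - 4)*(s + 4) = 0. The curves meet at s = -4, 0, 4.
On [-4, 0], w = s^3 - 11*s + 1 is on top; that piece has area ∫[-4,0] (s^3 - 16*s) ds = 64.
On [0, 4], w = 5*s + 1 is on top; that piece has area ∫[0,4] (-(s^3 - 16*s)) ds = 64.
Total enclosed area = 64 + 64 = 128.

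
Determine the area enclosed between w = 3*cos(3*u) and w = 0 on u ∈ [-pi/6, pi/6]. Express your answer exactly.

On [-pi/6, pi/6], (3*cos(3*u)) - (0) = 3*cos(3*u) is ≥ 0 throughout, so the area is a single integral of |3*cos(3*u)|.
∫[-pi/6,pi/6] (3*cos(3*u)) du = 2.

2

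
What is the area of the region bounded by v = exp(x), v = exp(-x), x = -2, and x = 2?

The difference (exp(x)) - (exp(-x)) = exp(x) - exp(-x) changes sign at x = 0 inside [-2, 2], so split the integral there.
∫[-2,0] (exp(x) - exp(-x)) dx = -exp(2) - exp(-2) + 2; the area of that piece is -2 + exp(-2) + exp(2).
∫[0,2] (exp(x) - exp(-x)) dx = -2 + exp(-2) + exp(2).
Total area = (-2 + exp(-2) + exp(2)) + (-2 + exp(-2) + exp(2)) = -4 + 2*exp(-2) + 2*exp(2).

-4 + 2*exp(-2) + 2*exp(2)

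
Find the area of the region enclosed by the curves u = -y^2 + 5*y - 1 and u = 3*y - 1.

Both boundary curves give u as a function of y, so integrate with respect to y. Setting them equal: -y^2 + 2*y = 0, i.e. -y*(y - 2) = 0, so they meet at y = 0, 2.
For y in [0, 2], u = -y^2 + 5*y - 1 is on the right; area = ∫[0,2] (-y^2 + 2*y) dy = 4/3.

4/3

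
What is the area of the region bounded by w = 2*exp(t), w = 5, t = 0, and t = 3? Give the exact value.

-23 - 10*log(2) + 10*log(5) + 2*exp(3)

The difference (2*exp(t)) - (5) = 2*exp(t) - 5 changes sign at t = log(5/2) inside [0, 3], so split the integral there.
∫[0,log(5/2)] (2*exp(t) - 5) dt = log(32/3125) + 3; the area of that piece is -3 + log(3125/32).
∫[log(5/2),3] (2*exp(t) - 5) dt = -20 - 5*log(2) + 5*log(5) + 2*exp(3).
Total area = (-3 + log(3125/32)) + (-20 - 5*log(2) + 5*log(5) + 2*exp(3)) = -23 - 10*log(2) + 10*log(5) + 2*exp(3).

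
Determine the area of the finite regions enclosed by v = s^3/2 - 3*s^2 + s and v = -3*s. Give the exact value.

Set the curves equal: s^3/2 - 3*s^2 + s = -3*s, so s^3/2 - 3*s^2 + 4*s = 0, which factors as s*(s - 4)*(s - 2)/2 = 0. The curves meet at s = 0, 2, 4.
On [0, 2], v = s^3/2 - 3*s^2 + s is on top; that piece has area ∫[0,2] (s^3/2 - 3*s^2 + 4*s) ds = 2.
On [2, 4], v = -3*s is on top; that piece has area ∫[2,4] (-(s^3/2 - 3*s^2 + 4*s)) ds = 2.
Total enclosed area = 2 + 2 = 4.

4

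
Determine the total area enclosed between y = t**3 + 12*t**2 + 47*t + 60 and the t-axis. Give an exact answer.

The curve meets the t-axis where t**3 + 12*t**2 + 47*t + 60 = 0, i.e. (t + 3)*(t + 4)*(t + 5) = 0, at t = -5, -4, -3.
On [-5, -4] the curve lies above the axis; ∫[-5,-4] (t**3 + 12*t**2 + 47*t + 60) dt = 1/4, giving area 1/4.
On [-4, -3] the curve lies below the axis; ∫[-4,-3] (t**3 + 12*t**2 + 47*t + 60) dt = -1/4, giving area 1/4.
Total area = 1/4 + 1/4 = 1/2.

1/2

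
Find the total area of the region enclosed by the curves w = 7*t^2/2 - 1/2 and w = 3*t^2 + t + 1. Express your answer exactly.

Set the curves equal: 7*t^2/2 - 1/2 = 3*t^2 + t + 1, so t^2/2 - t - 3/2 = 0, which factors as (t - 3)*(t + 1)/2 = 0. The curves meet at t = -1, 3.
On [-1, 3], w = 3*t^2 + t + 1 is on top; that piece has area ∫[-1,3] (-(t^2/2 - t - 3/2)) dt = 16/3.

16/3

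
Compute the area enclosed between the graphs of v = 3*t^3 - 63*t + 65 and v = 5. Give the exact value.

2997/4

Set the curves equal: 3*t^3 - 63*t + 65 = 5, so 3*t^3 - 63*t + 60 = 0, which factors as 3*(t - 4)*(t - 1)*(t + 5) = 0. The curves meet at t = -5, 1, 4.
On [-5, 1], v = 3*t^3 - 63*t + 65 is on top; that piece has area ∫[-5,1] (3*t^3 - 63*t + 60) dt = 648.
On [1, 4], v = 5 is on top; that piece has area ∫[1,4] (-(3*t^3 - 63*t + 60)) dt = 405/4.
Total enclosed area = 648 + 405/4 = 2997/4.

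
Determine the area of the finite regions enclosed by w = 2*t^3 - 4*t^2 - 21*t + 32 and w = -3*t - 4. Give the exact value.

443/3

Set the curves equal: 2*t^3 - 4*t^2 - 21*t + 32 = -3*t - 4, so 2*t^3 - 4*t^2 - 18*t + 36 = 0, which factors as 2*(t - 3)*(t - 2)*(t + 3) = 0. The curves meet at t = -3, 2, 3.
On [-3, 2], w = 2*t^3 - 4*t^2 - 21*t + 32 is on top; that piece has area ∫[-3,2] (2*t^3 - 4*t^2 - 18*t + 36) dt = 875/6.
On [2, 3], w = -3*t - 4 is on top; that piece has area ∫[2,3] (-(2*t^3 - 4*t^2 - 18*t + 36)) dt = 11/6.
Total enclosed area = 875/6 + 11/6 = 443/3.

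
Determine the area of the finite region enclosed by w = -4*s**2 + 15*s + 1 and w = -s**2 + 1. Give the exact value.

Set the curves equal: -4*s**2 + 15*s + 1 = -s**2 + 1, so -3*s**2 + 15*s = 0, which factors as -3*s*(s - 5) = 0. The curves meet at s = 0, 5.
On [0, 5], w = -4*s**2 + 15*s + 1 is on top; that piece has area ∫[0,5] (-3*s**2 + 15*s) ds = 125/2.

125/2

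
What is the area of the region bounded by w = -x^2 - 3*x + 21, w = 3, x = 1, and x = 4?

121/6

The difference (-x^2 - 3*x + 21) - (3) = -x^2 - 3*x + 18 changes sign at x = 3 inside [1, 4], so split the integral there.
∫[1,3] (-x^2 - 3*x + 18) dx = 46/3.
∫[3,4] (-x^2 - 3*x + 18) dx = -29/6; the area of that piece is 29/6.
Total area = 46/3 + 29/6 = 121/6.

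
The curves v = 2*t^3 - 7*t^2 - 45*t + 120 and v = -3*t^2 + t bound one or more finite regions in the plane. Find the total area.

5137/6

Set the curves equal: 2*t^3 - 7*t^2 - 45*t + 120 = -3*t^2 + t, so 2*t^3 - 4*t^2 - 46*t + 120 = 0, which factors as 2*(t - 4)*(t - 3)*(t + 5) = 0. The curves meet at t = -5, 3, 4.
On [-5, 3], v = 2*t^3 - 7*t^2 - 45*t + 120 is on top; that piece has area ∫[-5,3] (2*t^3 - 4*t^2 - 46*t + 120) dt = 2560/3.
On [3, 4], v = -3*t^2 + t is on top; that piece has area ∫[3,4] (-(2*t^3 - 4*t^2 - 46*t + 120)) dt = 17/6.
Total enclosed area = 2560/3 + 17/6 = 5137/6.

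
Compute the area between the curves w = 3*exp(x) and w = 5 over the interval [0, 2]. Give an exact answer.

-17 - 10*log(3) + 10*log(5) + 3*exp(2)

The difference (3*exp(x)) - (5) = 3*exp(x) - 5 changes sign at x = log(5/3) inside [0, 2], so split the integral there.
∫[0,log(5/3)] (3*exp(x) - 5) dx = log(243/3125) + 2; the area of that piece is -2 + log(3125/243).
∫[log(5/3),2] (3*exp(x) - 5) dx = -15 - 5*log(3) + 5*log(5) + 3*exp(2).
Total area = (-2 + log(3125/243)) + (-15 - 5*log(3) + 5*log(5) + 3*exp(2)) = -17 - 10*log(3) + 10*log(5) + 3*exp(2).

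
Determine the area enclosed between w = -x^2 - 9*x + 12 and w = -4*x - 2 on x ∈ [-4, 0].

224/3

On [-4, 0], (-x^2 - 9*x + 12) - (-4*x - 2) = -x^2 - 5*x + 14 is ≥ 0 throughout, so the area is a single integral of |-x^2 - 5*x + 14|.
∫[-4,0] (-x^2 - 5*x + 14) dx = 224/3.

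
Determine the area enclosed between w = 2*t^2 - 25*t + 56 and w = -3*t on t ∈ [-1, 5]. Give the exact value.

482/3

The difference (2*t^2 - 25*t + 56) - (-3*t) = 2*t^2 - 22*t + 56 changes sign at t = 4 inside [-1, 5], so split the integral there.
∫[-1,4] (2*t^2 - 22*t + 56) dt = 475/3.
∫[4,5] (2*t^2 - 22*t + 56) dt = -7/3; the area of that piece is 7/3.
Total area = 475/3 + 7/3 = 482/3.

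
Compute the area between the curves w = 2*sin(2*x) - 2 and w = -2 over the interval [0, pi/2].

On [0, pi/2], (2*sin(2*x) - 2) - (-2) = 2*sin(2*x) is ≥ 0 throughout, so the area is a single integral of |2*sin(2*x)|.
∫[0,pi/2] (2*sin(2*x)) dx = 2.

2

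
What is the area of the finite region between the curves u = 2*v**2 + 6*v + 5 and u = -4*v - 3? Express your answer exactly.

9

Both boundary curves give u as a function of v, so integrate with respect to v. Setting them equal: 2*v**2 + 10*v + 8 = 0, i.e. 2*(v + 1)*(v + 4) = 0, so they meet at v = -4, -1.
For v in [-4, -1], u = 2*v**2 + 6*v + 5 is on the left; area = ∫[-4,-1] (-(2*v**2 + 10*v + 8)) dv = 9.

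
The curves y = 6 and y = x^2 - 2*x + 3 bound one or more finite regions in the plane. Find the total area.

32/3

Set the curves equal: 6 = x^2 - 2*x + 3, so -x^2 + 2*x + 3 = 0, which factors as -(x - 3)*(x + 1) = 0. The curves meet at x = -1, 3.
On [-1, 3], y = 6 is on top; that piece has area ∫[-1,3] (-x^2 + 2*x + 3) dx = 32/3.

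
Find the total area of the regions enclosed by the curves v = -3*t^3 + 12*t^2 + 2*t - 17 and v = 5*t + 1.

71/2

Set the curves equal: -3*t^3 + 12*t^2 + 2*t - 17 = 5*t + 1, so -3*t^3 + 12*t^2 - 3*t - 18 = 0, which factors as -3*(t - 3)*(t - 2)*(t + 1) = 0. The curves meet at t = -1, 2, 3.
On [-1, 2], v = 5*t + 1 is on top; that piece has area ∫[-1,2] (-(-3*t^3 + 12*t^2 - 3*t - 18)) dt = 135/4.
On [2, 3], v = -3*t^3 + 12*t^2 + 2*t - 17 is on top; that piece has area ∫[2,3] (-3*t^3 + 12*t^2 - 3*t - 18) dt = 7/4.
Total enclosed area = 135/4 + 7/4 = 71/2.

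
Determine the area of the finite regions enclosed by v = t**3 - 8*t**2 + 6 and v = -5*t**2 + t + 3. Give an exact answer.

Set the curves equal: t**3 - 8*t**2 + 6 = -5*t**2 + t + 3, so t**3 - 3*t**2 - t + 3 = 0, which factors as (t - 3)*(t - 1)*(t + 1) = 0. The curves meet at t = -1, 1, 3.
On [-1, 1], v = t**3 - 8*t**2 + 6 is on top; that piece has area ∫[-1,1] (t**3 - 3*t**2 - t + 3) dt = 4.
On [1, 3], v = -5*t**2 + t + 3 is on top; that piece has area ∫[1,3] (-(t**3 - 3*t**2 - t + 3)) dt = 4.
Total enclosed area = 4 + 4 = 8.

8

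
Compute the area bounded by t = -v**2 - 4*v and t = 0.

32/3

Both boundary curves give t as a function of v, so integrate with respect to v. Setting them equal: -v**2 - 4*v = 0, i.e. -v*(v + 4) = 0, so they meet at v = -4, 0.
For v in [-4, 0], t = -v**2 - 4*v is on the right; area = ∫[-4,0] (-v**2 - 4*v) dv = 32/3.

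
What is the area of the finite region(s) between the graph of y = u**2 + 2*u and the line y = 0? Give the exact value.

The curve meets the u-axis where u**2 + 2*u = 0, i.e. u*(u + 2) = 0, at u = -2, 0.
On [-2, 0] the curve lies below the axis; ∫[-2,0] (u**2 + 2*u) du = -4/3, giving area 4/3.

4/3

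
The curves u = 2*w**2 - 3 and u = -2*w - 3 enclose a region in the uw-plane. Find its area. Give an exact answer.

Both boundary curves give u as a function of w, so integrate with respect to w. Setting them equal: 2*w**2 + 2*w = 0, i.e. 2*w*(w + 1) = 0, so they meet at w = -1, 0.
For w in [-1, 0], u = 2*w**2 - 3 is on the left; area = ∫[-1,0] (-(2*w**2 + 2*w)) dw = 1/3.

1/3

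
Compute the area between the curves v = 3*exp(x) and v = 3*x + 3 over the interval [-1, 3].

On [-1, 3], (3*exp(x)) - (3*x + 3) = -3*x + 3*exp(x) - 3 is ≥ 0 throughout, so the area is a single integral of |-3*x + 3*exp(x) - 3|.
∫[-1,3] (-3*x + 3*exp(x) - 3) dx = -24 - 3*exp(-1) + 3*exp(3).

-24 - 3*exp(-1) + 3*exp(3)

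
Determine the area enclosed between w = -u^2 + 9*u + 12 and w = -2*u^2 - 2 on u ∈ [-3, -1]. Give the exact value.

5

The difference (-u^2 + 9*u + 12) - (-2*u^2 - 2) = u^2 + 9*u + 14 changes sign at u = -2 inside [-3, -1], so split the integral there.
∫[-3,-2] (u^2 + 9*u + 14) du = -13/6; the area of that piece is 13/6.
∫[-2,-1] (u^2 + 9*u + 14) du = 17/6.
Total area = 13/6 + 17/6 = 5.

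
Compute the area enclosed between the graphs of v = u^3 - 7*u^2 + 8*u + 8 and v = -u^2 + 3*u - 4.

Set the curves equal: u^3 - 7*u^2 + 8*u + 8 = -u^2 + 3*u - 4, so u^3 - 6*u^2 + 5*u + 12 = 0, which factors as (u - 4)*(u - 3)*(u + 1) = 0. The curves meet at u = -1, 3, 4.
On [-1, 3], v = u^3 - 7*u^2 + 8*u + 8 is on top; that piece has area ∫[-1,3] (u^3 - 6*u^2 + 5*u + 12) du = 32.
On [3, 4], v = -u^2 + 3*u - 4 is on top; that piece has area ∫[3,4] (-(u^3 - 6*u^2 + 5*u + 12)) du = 3/4.
Total enclosed area = 32 + 3/4 = 131/4.

131/4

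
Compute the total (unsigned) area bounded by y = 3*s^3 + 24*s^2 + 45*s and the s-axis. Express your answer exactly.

253/4

The curve meets the s-axis where 3*s^3 + 24*s^2 + 45*s = 0, i.e. 3*s*(s + 3)*(s + 5) = 0, at s = -5, -3, 0.
On [-5, -3] the curve lies above the axis; ∫[-5,-3] (3*s^3 + 24*s^2 + 45*s) ds = 16, giving area 16.
On [-3, 0] the curve lies below the axis; ∫[-3,0] (3*s^3 + 24*s^2 + 45*s) ds = -189/4, giving area 189/4.
Total area = 16 + 189/4 = 253/4.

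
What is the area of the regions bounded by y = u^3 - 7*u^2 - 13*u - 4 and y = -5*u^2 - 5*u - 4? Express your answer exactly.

148/3

Set the curves equal: u^3 - 7*u^2 - 13*u - 4 = -5*u^2 - 5*u - 4, so u^3 - 2*u^2 - 8*u = 0, which factors as u*(u - 4)*(u + 2) = 0. The curves meet at u = -2, 0, 4.
On [-2, 0], y = u^3 - 7*u^2 - 13*u - 4 is on top; that piece has area ∫[-2,0] (u^3 - 2*u^2 - 8*u) du = 20/3.
On [0, 4], y = -5*u^2 - 5*u - 4 is on top; that piece has area ∫[0,4] (-(u^3 - 2*u^2 - 8*u)) du = 128/3.
Total enclosed area = 20/3 + 128/3 = 148/3.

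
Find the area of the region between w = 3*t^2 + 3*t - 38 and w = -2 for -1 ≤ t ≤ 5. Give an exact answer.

154

The difference (3*t^2 + 3*t - 38) - (-2) = 3*t^2 + 3*t - 36 changes sign at t = 3 inside [-1, 5], so split the integral there.
∫[-1,3] (3*t^2 + 3*t - 36) dt = -104; the area of that piece is 104.
∫[3,5] (3*t^2 + 3*t - 36) dt = 50.
Total area = 104 + 50 = 154.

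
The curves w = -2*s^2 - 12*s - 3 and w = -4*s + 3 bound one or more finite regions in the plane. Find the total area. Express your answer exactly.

Set the curves equal: -2*s^2 - 12*s - 3 = -4*s + 3, so -2*s^2 - 8*s - 6 = 0, which factors as -2*(s + 1)*(s + 3) = 0. The curves meet at s = -3, -1.
On [-3, -1], w = -2*s^2 - 12*s - 3 is on top; that piece has area ∫[-3,-1] (-2*s^2 - 8*s - 6) ds = 8/3.

8/3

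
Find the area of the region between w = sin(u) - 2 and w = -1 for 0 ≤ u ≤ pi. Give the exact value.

On [0, pi], (sin(u) - 2) - (-1) = sin(u) - 1 is ≤ 0 throughout, so the area is a single integral of |sin(u) - 1|.
∫[0,pi] (sin(u) - 1) du = 2 - pi; the area of that piece is -2 + pi.

-2 + pi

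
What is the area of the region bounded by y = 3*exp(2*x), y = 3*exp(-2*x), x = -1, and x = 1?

The difference (3*exp(2*x)) - (3*exp(-2*x)) = 3*exp(2*x) - 3*exp(-2*x) changes sign at x = 0 inside [-1, 1], so split the integral there.
∫[-1,0] (3*exp(2*x) - 3*exp(-2*x)) dx = -3*exp(2)/2 - 3*exp(-2)/2 + 3; the area of that piece is -3 + 3*exp(-2)/2 + 3*exp(2)/2.
∫[0,1] (3*exp(2*x) - 3*exp(-2*x)) dx = -3 + 3*exp(-2)/2 + 3*exp(2)/2.
Total area = (-3 + 3*exp(-2)/2 + 3*exp(2)/2) + (-3 + 3*exp(-2)/2 + 3*exp(2)/2) = -6 + 3*exp(-2) + 3*exp(2).

-6 + 3*exp(-2) + 3*exp(2)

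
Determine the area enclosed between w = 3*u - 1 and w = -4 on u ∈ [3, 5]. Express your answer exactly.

30

On [3, 5], (3*u - 1) - (-4) = 3*u + 3 is ≥ 0 throughout, so the area is a single integral of |3*u + 3|.
∫[3,5] (3*u + 3) du = 30.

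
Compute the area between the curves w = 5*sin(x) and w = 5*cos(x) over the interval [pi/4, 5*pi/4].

On [pi/4, 5*pi/4], (5*sin(x)) - (5*cos(x)) = 5*sin(x) - 5*cos(x) is ≥ 0 throughout, so the area is a single integral of |5*sin(x) - 5*cos(x)|.
∫[pi/4,5*pi/4] (5*sin(x) - 5*cos(x)) dx = 10*sqrt(2).

10*sqrt(2)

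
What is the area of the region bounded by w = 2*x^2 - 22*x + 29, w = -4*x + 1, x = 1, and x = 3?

10

The difference (2*x^2 - 22*x + 29) - (-4*x + 1) = 2*x^2 - 18*x + 28 changes sign at x = 2 inside [1, 3], so split the integral there.
∫[1,2] (2*x^2 - 18*x + 28) dx = 17/3.
∫[2,3] (2*x^2 - 18*x + 28) dx = -13/3; the area of that piece is 13/3.
Total area = 17/3 + 13/3 = 10.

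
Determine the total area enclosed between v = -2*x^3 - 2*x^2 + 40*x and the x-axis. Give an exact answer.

2521/6

The curve meets the x-axis where -2*x^3 - 2*x^2 + 40*x = 0, i.e. -2*x*(x - 4)*(x + 5) = 0, at x = -5, 0, 4.
On [-5, 0] the curve lies below the axis; ∫[-5,0] (-2*x^3 - 2*x^2 + 40*x) dx = -1625/6, giving area 1625/6.
On [0, 4] the curve lies above the axis; ∫[0,4] (-2*x^3 - 2*x^2 + 40*x) dx = 448/3, giving area 448/3.
Total area = 1625/6 + 448/3 = 2521/6.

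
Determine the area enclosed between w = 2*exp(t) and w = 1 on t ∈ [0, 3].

On [0, 3], (2*exp(t)) - (1) = 2*exp(t) - 1 is ≥ 0 throughout, so the area is a single integral of |2*exp(t) - 1|.
∫[0,3] (2*exp(t) - 1) dt = -5 + 2*exp(3).

-5 + 2*exp(3)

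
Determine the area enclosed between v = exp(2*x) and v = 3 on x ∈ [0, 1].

The difference (exp(2*x)) - (3) = exp(2*x) - 3 changes sign at x = log(3)/2 inside [0, 1], so split the integral there.
∫[0,log(3)/2] (exp(2*x) - 3) dx = 1 - 3*log(3)/2; the area of that piece is -1 + 3*log(3)/2.
∫[log(3)/2,1] (exp(2*x) - 3) dx = -9/2 + 3*log(3)/2 + exp(2)/2.
Total area = (-1 + 3*log(3)/2) + (-9/2 + 3*log(3)/2 + exp(2)/2) = -11/2 + 3*log(3) + exp(2)/2.

-11/2 + 3*log(3) + exp(2)/2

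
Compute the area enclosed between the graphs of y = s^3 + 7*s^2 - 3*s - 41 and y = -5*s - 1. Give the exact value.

1741/12

Set the curves equal: s^3 + 7*s^2 - 3*s - 41 = -5*s - 1, so s^3 + 7*s^2 + 2*s - 40 = 0, which factors as (s - 2)*(s + 4)*(s + 5) = 0. The curves meet at s = -5, -4, 2.
On [-5, -4], y = s^3 + 7*s^2 - 3*s - 41 is on top; that piece has area ∫[-5,-4] (s^3 + 7*s^2 + 2*s - 40) ds = 13/12.
On [-4, 2], y = -5*s - 1 is on top; that piece has area ∫[-4,2] (-(s^3 + 7*s^2 + 2*s - 40)) ds = 144.
Total enclosed area = 13/12 + 144 = 1741/12.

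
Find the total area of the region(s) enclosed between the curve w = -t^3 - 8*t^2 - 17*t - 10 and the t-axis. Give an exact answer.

The curve meets the t-axis where -t^3 - 8*t^2 - 17*t - 10 = 0, i.e. -(t + 1)*(t + 2)*(t + 5) = 0, at t = -5, -2, -1.
On [-5, -2] the curve lies below the axis; ∫[-5,-2] (-t^3 - 8*t^2 - 17*t - 10) dt = -45/4, giving area 45/4.
On [-2, -1] the curve lies above the axis; ∫[-2,-1] (-t^3 - 8*t^2 - 17*t - 10) dt = 7/12, giving area 7/12.
Total area = 45/4 + 7/12 = 71/6.

71/6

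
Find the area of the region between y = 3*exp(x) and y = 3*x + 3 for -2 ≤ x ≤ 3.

-45/2 - 3*exp(-2) + 3*exp(3)

On [-2, 3], (3*exp(x)) - (3*x + 3) = -3*x + 3*exp(x) - 3 is ≥ 0 throughout, so the area is a single integral of |-3*x + 3*exp(x) - 3|.
∫[-2,3] (-3*x + 3*exp(x) - 3) dx = -45/2 - 3*exp(-2) + 3*exp(3).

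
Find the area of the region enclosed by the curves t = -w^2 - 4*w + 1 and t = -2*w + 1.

Both boundary curves give t as a function of w, so integrate with respect to w. Setting them equal: -w^2 - 2*w = 0, i.e. -w*(w + 2) = 0, so they meet at w = -2, 0.
For w in [-2, 0], t = -w^2 - 4*w + 1 is on the right; area = ∫[-2,0] (-w^2 - 2*w) dw = 4/3.

4/3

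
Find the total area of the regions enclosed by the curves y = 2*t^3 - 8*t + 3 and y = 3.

Set the curves equal: 2*t^3 - 8*t + 3 = 3, so 2*t^3 - 8*t = 0, which factors as 2*t*(t - 2)*(t + 2) = 0. The curves meet at t = -2, 0, 2.
On [-2, 0], y = 2*t^3 - 8*t + 3 is on top; that piece has area ∫[-2,0] (2*t^3 - 8*t) dt = 8.
On [0, 2], y = 3 is on top; that piece has area ∫[0,2] (-(2*t^3 - 8*t)) dt = 8.
Total enclosed area = 8 + 8 = 16.

16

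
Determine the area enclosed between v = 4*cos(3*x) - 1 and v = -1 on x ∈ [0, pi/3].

8/3

The difference (4*cos(3*x) - 1) - (-1) = 4*cos(3*x) changes sign at x = pi/6 inside [0, pi/3], so split the integral there.
∫[0,pi/6] (4*cos(3*x)) dx = 4/3.
∫[pi/6,pi/3] (4*cos(3*x)) dx = -4/3; the area of that piece is 4/3.
Total area = 4/3 + 4/3 = 8/3.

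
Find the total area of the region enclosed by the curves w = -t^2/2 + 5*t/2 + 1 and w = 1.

125/12

Set the curves equal: -t^2/2 + 5*t/2 + 1 = 1, so -t^2/2 + 5*t/2 = 0, which factors as -t*(t - 5)/2 = 0. The curves meet at t = 0, 5.
On [0, 5], w = -t^2/2 + 5*t/2 + 1 is on top; that piece has area ∫[0,5] (-t^2/2 + 5*t/2) dt = 125/12.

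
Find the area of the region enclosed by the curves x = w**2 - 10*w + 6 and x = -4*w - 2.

4/3

Both boundary curves give x as a function of w, so integrate with respect to w. Setting them equal: w**2 - 6*w + 8 = 0, i.e. (w - 4)*(w - 2) = 0, so they meet at w = 2, 4.
For w in [2, 4], x = w**2 - 10*w + 6 is on the left; area = ∫[2,4] (-(w**2 - 6*w + 8)) dw = 4/3.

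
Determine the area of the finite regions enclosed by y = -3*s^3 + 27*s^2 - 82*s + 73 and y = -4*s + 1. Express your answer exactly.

3/2

Set the curves equal: -3*s^3 + 27*s^2 - 82*s + 73 = -4*s + 1, so -3*s^3 + 27*s^2 - 78*s + 72 = 0, which factors as -3*(s - 4)*(s - 3)*(s - 2) = 0. The curves meet at s = 2, 3, 4.
On [2, 3], y = -4*s + 1 is on top; that piece has area ∫[2,3] (-(-3*s^3 + 27*s^2 - 78*s + 72)) ds = 3/4.
On [3, 4], y = -3*s^3 + 27*s^2 - 82*s + 73 is on top; that piece has area ∫[3,4] (-3*s^3 + 27*s^2 - 78*s + 72) ds = 3/4.
Total enclosed area = 3/4 + 3/4 = 3/2.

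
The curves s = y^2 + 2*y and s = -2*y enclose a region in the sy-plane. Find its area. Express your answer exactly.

Both boundary curves give s as a function of y, so integrate with respect to y. Setting them equal: y^2 + 4*y = 0, i.e. y*(y + 4) = 0, so they meet at y = -4, 0.
For y in [-4, 0], s = y^2 + 2*y is on the left; area = ∫[-4,0] (-(y^2 + 4*y)) dy = 32/3.

32/3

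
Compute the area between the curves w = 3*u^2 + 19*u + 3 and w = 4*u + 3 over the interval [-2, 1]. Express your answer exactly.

61/2

The difference (3*u^2 + 19*u + 3) - (4*u + 3) = 3*u^2 + 15*u changes sign at u = 0 inside [-2, 1], so split the integral there.
∫[-2,0] (3*u^2 + 15*u) du = -22; the area of that piece is 22.
∫[0,1] (3*u^2 + 15*u) du = 17/2.
Total area = 22 + 17/2 = 61/2.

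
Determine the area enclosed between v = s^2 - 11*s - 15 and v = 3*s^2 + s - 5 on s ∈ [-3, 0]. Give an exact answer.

46/3

The difference (s^2 - 11*s - 15) - (3*s^2 + s - 5) = -2*s^2 - 12*s - 10 changes sign at s = -1 inside [-3, 0], so split the integral there.
∫[-3,-1] (-2*s^2 - 12*s - 10) ds = 32/3.
∫[-1,0] (-2*s^2 - 12*s - 10) ds = -14/3; the area of that piece is 14/3.
Total area = 32/3 + 14/3 = 46/3.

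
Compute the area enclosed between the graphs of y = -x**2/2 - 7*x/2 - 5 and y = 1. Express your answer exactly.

1/12

Set the curves equal: -x**2/2 - 7*x/2 - 5 = 1, so -x**2/2 - 7*x/2 - 6 = 0, which factors as -(x + 3)*(x + 4)/2 = 0. The curves meet at x = -4, -3.
On [-4, -3], y = -x**2/2 - 7*x/2 - 5 is on top; that piece has area ∫[-4,-3] (-x**2/2 - 7*x/2 - 6) dx = 1/12.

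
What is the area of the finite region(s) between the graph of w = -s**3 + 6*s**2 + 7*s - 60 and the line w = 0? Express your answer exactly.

The curve meets the s-axis where -s**3 + 6*s**2 + 7*s - 60 = 0, i.e. -(s - 5)*(s - 4)*(s + 3) = 0, at s = -3, 4, 5.
On [-3, 4] the curve lies below the axis; ∫[-3,4] (-s**3 + 6*s**2 + 7*s - 60) ds = -1029/4, giving area 1029/4.
On [4, 5] the curve lies above the axis; ∫[4,5] (-s**3 + 6*s**2 + 7*s - 60) ds = 5/4, giving area 5/4.
Total area = 1029/4 + 5/4 = 517/2.

517/2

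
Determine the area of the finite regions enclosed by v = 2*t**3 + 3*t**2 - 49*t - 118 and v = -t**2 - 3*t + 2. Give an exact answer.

5137/6

Set the curves equal: 2*t**3 + 3*t**2 - 49*t - 118 = -t**2 - 3*t + 2, so 2*t**3 + 4*t**2 - 46*t - 120 = 0, which factors as 2*(t - 5)*(t + 3)*(t + 4) = 0. The curves meet at t = -4, -3, 5.
On [-4, -3], v = 2*t**3 + 3*t**2 - 49*t - 118 is on top; that piece has area ∫[-4,-3] (2*t**3 + 4*t**2 - 46*t - 120) dt = 17/6.
On [-3, 5], v = -t**2 - 3*t + 2 is on top; that piece has area ∫[-3,5] (-(2*t**3 + 4*t**2 - 46*t - 120)) dt = 2560/3.
Total enclosed area = 17/6 + 2560/3 = 5137/6.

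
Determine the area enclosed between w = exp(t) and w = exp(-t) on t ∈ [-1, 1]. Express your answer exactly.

-4 + 2*exp(-1) + 2*exp(1)

The difference (exp(t)) - (exp(-t)) = exp(t) - exp(-t) changes sign at t = 0 inside [-1, 1], so split the integral there.
∫[-1,0] (exp(t) - exp(-t)) dt = -exp(1) - exp(-1) + 2; the area of that piece is -2 + exp(-1) + exp(1).
∫[0,1] (exp(t) - exp(-t)) dt = -2 + exp(-1) + exp(1).
Total area = (-2 + exp(-1) + exp(1)) + (-2 + exp(-1) + exp(1)) = -4 + 2*exp(-1) + 2*exp(1).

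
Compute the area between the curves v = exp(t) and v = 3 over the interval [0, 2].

The difference (exp(t)) - (3) = exp(t) - 3 changes sign at t = log(3) inside [0, 2], so split the integral there.
∫[0,log(3)] (exp(t) - 3) dt = 2 - log(27); the area of that piece is -2 + log(27).
∫[log(3),2] (exp(t) - 3) dt = -9 + 3*log(3) + exp(2).
Total area = (-2 + log(27)) + (-9 + 3*log(3) + exp(2)) = -11 + 6*log(3) + exp(2).

-11 + 6*log(3) + exp(2)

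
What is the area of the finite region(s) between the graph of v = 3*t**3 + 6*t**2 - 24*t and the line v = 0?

The curve meets the t-axis where 3*t**3 + 6*t**2 - 24*t = 0, i.e. 3*t*(t - 2)*(t + 4) = 0, at t = -4, 0, 2.
On [-4, 0] the curve lies above the axis; ∫[-4,0] (3*t**3 + 6*t**2 - 24*t) dt = 128, giving area 128.
On [0, 2] the curve lies below the axis; ∫[0,2] (3*t**3 + 6*t**2 - 24*t) dt = -20, giving area 20.
Total area = 128 + 20 = 148.

148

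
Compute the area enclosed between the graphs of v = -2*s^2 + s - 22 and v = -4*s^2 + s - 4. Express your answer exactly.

72

Set the curves equal: -2*s^2 + s - 22 = -4*s^2 + s - 4, so 2*s^2 - 18 = 0, which factors as 2*(s - 3)*(s + 3) = 0. The curves meet at s = -3, 3.
On [-3, 3], v = -4*s^2 + s - 4 is on top; that piece has area ∫[-3,3] (-(2*s^2 - 18)) ds = 72.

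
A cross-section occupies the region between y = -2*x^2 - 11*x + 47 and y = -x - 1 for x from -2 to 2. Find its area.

On [-2, 2], (-2*x^2 - 11*x + 47) - (-x - 1) = -2*x^2 - 10*x + 48 is ≥ 0 throughout, so the area is a single integral of |-2*x^2 - 10*x + 48|.
∫[-2,2] (-2*x^2 - 10*x + 48) dx = 544/3.

544/3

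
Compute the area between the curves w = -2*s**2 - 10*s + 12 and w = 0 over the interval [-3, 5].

The difference (-2*s**2 - 10*s + 12) - (0) = -2*s**2 - 10*s + 12 changes sign at s = 1 inside [-3, 5], so split the integral there.
∫[-3,1] (-2*s**2 - 10*s + 12) ds = 208/3.
∫[1,5] (-2*s**2 - 10*s + 12) ds = -464/3; the area of that piece is 464/3.
Total area = 208/3 + 464/3 = 224.

224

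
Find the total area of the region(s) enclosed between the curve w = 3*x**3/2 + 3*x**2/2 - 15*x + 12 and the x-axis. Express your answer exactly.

The curve meets the x-axis where 3*x**3/2 + 3*x**2/2 - 15*x + 12 = 0, i.e. 3*(x - 2)*(x - 1)*(x + 4)/2 = 0, at x = -4, 1, 2.
On [-4, 1] the curve lies above the axis; ∫[-4,1] (3*x**3/2 + 3*x**2/2 - 15*x + 12) dx = 875/8, giving area 875/8.
On [1, 2] the curve lies below the axis; ∫[1,2] (3*x**3/2 + 3*x**2/2 - 15*x + 12) dx = -11/8, giving area 11/8.
Total area = 875/8 + 11/8 = 443/4.

443/4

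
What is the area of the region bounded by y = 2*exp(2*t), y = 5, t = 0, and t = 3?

The difference (2*exp(2*t)) - (5) = 2*exp(2*t) - 5 changes sign at t = -log(2)/2 + log(5)/2 inside [0, 3], so split the integral there.
∫[0,-log(2)/2 + log(5)/2] (2*exp(2*t) - 5) dt = log(4*sqrt(10)/125) + 3/2; the area of that piece is -3/2 + log(25*sqrt(10)/8).
∫[-log(2)/2 + log(5)/2,3] (2*exp(2*t) - 5) dt = -35/2 - 5*log(2)/2 + 5*log(5)/2 + exp(6).
Total area = (-3/2 + log(25*sqrt(10)/8)) + (-35/2 - 5*log(2)/2 + 5*log(5)/2 + exp(6)) = -19 - 11*log(2)/2 + log(10)/2 + 9*log(5)/2 + exp(6).

-19 - 11*log(2)/2 + log(10)/2 + 9*log(5)/2 + exp(6)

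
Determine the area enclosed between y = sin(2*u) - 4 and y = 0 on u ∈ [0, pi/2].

On [0, pi/2], (sin(2*u) - 4) - (0) = sin(2*u) - 4 is ≤ 0 throughout, so the area is a single integral of |sin(2*u) - 4|.
∫[0,pi/2] (sin(2*u) - 4) du = 1 - 2*pi; the area of that piece is -1 + 2*pi.

-1 + 2*pi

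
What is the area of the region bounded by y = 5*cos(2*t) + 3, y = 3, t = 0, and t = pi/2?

5

The difference (5*cos(2*t) + 3) - (3) = 5*cos(2*t) changes sign at t = pi/4 inside [0, pi/2], so split the integral there.
∫[0,pi/4] (5*cos(2*t)) dt = 5/2.
∫[pi/4,pi/2] (5*cos(2*t)) dt = -5/2; the area of that piece is 5/2.
Total area = 5/2 + 5/2 = 5.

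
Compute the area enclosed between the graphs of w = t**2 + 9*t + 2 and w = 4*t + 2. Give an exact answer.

Set the curves equal: t**2 + 9*t + 2 = 4*t + 2, so t**2 + 5*t = 0, which factors as t*(t + 5) = 0. The curves meet at t = -5, 0.
On [-5, 0], w = 4*t + 2 is on top; that piece has area ∫[-5,0] (-(t**2 + 5*t)) dt = 125/6.

125/6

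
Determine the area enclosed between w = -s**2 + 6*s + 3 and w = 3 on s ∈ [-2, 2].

The difference (-s**2 + 6*s + 3) - (3) = -s**2 + 6*s changes sign at s = 0 inside [-2, 2], so split the integral there.
∫[-2,0] (-s**2 + 6*s) ds = -44/3; the area of that piece is 44/3.
∫[0,2] (-s**2 + 6*s) ds = 28/3.
Total area = 44/3 + 28/3 = 24.

24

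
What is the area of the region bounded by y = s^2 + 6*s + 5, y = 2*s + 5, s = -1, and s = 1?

The difference (s^2 + 6*s + 5) - (2*s + 5) = s^2 + 4*s changes sign at s = 0 inside [-1, 1], so split the integral there.
∫[-1,0] (s^2 + 4*s) ds = -5/3; the area of that piece is 5/3.
∫[0,1] (s^2 + 4*s) ds = 7/3.
Total area = 5/3 + 7/3 = 4.

4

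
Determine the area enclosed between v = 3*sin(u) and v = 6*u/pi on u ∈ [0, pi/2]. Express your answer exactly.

3 - 3*pi/4

On [0, pi/2], (3*sin(u)) - (6*u/pi) = -6*u/pi + 3*sin(u) is ≥ 0 throughout, so the area is a single integral of |-6*u/pi + 3*sin(u)|.
∫[0,pi/2] (-6*u/pi + 3*sin(u)) du = 3 - 3*pi/4.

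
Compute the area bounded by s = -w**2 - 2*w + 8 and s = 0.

36

Both boundary curves give s as a function of w, so integrate with respect to w. Setting them equal: -w**2 - 2*w + 8 = 0, i.e. -(w - 2)*(w + 4) = 0, so they meet at w = -4, 2.
For w in [-4, 2], s = -w**2 - 2*w + 8 is on the right; area = ∫[-4,2] (-w**2 - 2*w + 8) dw = 36.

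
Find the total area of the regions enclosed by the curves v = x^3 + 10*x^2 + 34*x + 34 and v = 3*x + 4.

37/12

Set the curves equal: x^3 + 10*x^2 + 34*x + 34 = 3*x + 4, so x^3 + 10*x^2 + 31*x + 30 = 0, which factors as (x + 2)*(x + 3)*(x + 5) = 0. The curves meet at x = -5, -3, -2.
On [-5, -3], v = x^3 + 10*x^2 + 34*x + 34 is on top; that piece has area ∫[-5,-3] (x^3 + 10*x^2 + 31*x + 30) dx = 8/3.
On [-3, -2], v = 3*x + 4 is on top; that piece has area ∫[-3,-2] (-(x^3 + 10*x^2 + 31*x + 30)) dx = 5/12.
Total enclosed area = 8/3 + 5/12 = 37/12.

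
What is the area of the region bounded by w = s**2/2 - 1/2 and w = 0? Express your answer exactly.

Set the curves equal: s**2/2 - 1/2 = 0, so s**2/2 - 1/2 = 0, which factors as (s - 1)*(s + 1)/2 = 0. The curves meet at s = -1, 1.
On [-1, 1], w = 0 is on top; that piece has area ∫[-1,1] (-(s**2/2 - 1/2)) ds = 2/3.

2/3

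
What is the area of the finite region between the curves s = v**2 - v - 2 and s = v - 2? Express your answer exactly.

Both boundary curves give s as a function of v, so integrate with respect to v. Setting them equal: v**2 - 2*v = 0, i.e. v*(v - 2) = 0, so they meet at v = 0, 2.
For v in [0, 2], s = v**2 - v - 2 is on the left; area = ∫[0,2] (-(v**2 - 2*v)) dv = 4/3.

4/3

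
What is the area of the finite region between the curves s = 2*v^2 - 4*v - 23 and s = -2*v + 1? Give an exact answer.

Both boundary curves give s as a function of v, so integrate with respect to v. Setting them equal: 2*v^2 - 2*v - 24 = 0, i.e. 2*(v - 4)*(v + 3) = 0, so they meet at v = -3, 4.
For v in [-3, 4], s = 2*v^2 - 4*v - 23 is on the left; area = ∫[-3,4] (-(2*v^2 - 2*v - 24)) dv = 343/3.

343/3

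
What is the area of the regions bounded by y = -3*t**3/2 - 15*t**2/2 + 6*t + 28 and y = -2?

Set the curves equal: -3*t**3/2 - 15*t**2/2 + 6*t + 28 = -2, so -3*t**3/2 - 15*t**2/2 + 6*t + 30 = 0, which factors as -3*(t - 2)*(t + 2)*(t + 5)/2 = 0. The curves meet at t = -5, -2, 2.
On [-5, -2], y = -2 is on top; that piece has area ∫[-5,-2] (-(-3*t**3/2 - 15*t**2/2 + 6*t + 30)) dt = 297/8.
On [-2, 2], y = -3*t**3/2 - 15*t**2/2 + 6*t + 28 is on top; that piece has area ∫[-2,2] (-3*t**3/2 - 15*t**2/2 + 6*t + 30) dt = 80.
Total enclosed area = 297/8 + 80 = 937/8.

937/8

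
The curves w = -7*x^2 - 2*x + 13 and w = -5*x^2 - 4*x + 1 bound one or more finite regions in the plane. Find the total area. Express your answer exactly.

Set the curves equal: -7*x^2 - 2*x + 13 = -5*x^2 - 4*x + 1, so -2*x^2 + 2*x + 12 = 0, which factors as -2*(x - 3)*(x + 2) = 0. The curves meet at x = -2, 3.
On [-2, 3], w = -7*x^2 - 2*x + 13 is on top; that piece has area ∫[-2,3] (-2*x^2 + 2*x + 12) dx = 125/3.

125/3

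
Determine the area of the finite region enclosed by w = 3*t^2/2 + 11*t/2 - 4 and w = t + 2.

125/4

Set the curves equal: 3*t^2/2 + 11*t/2 - 4 = t + 2, so 3*t^2/2 + 9*t/2 - 6 = 0, which factors as 3*(t - 1)*(t + 4)/2 = 0. The curves meet at t = -4, 1.
On [-4, 1], w = t + 2 is on top; that piece has area ∫[-4,1] (-(3*t^2/2 + 9*t/2 - 6)) dt = 125/4.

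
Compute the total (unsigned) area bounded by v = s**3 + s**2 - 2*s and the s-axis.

The curve meets the s-axis where s**3 + s**2 - 2*s = 0, i.e. s*(s - 1)*(s + 2) = 0, at s = -2, 0, 1.
On [-2, 0] the curve lies above the axis; ∫[-2,0] (s**3 + s**2 - 2*s) ds = 8/3, giving area 8/3.
On [0, 1] the curve lies below the axis; ∫[0,1] (s**3 + s**2 - 2*s) ds = -5/12, giving area 5/12.
Total area = 8/3 + 5/12 = 37/12.

37/12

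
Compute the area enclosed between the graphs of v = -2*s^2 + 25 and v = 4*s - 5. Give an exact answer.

Set the curves equal: -2*s^2 + 25 = 4*s - 5, so -2*s^2 - 4*s + 30 = 0, which factors as -2*(s - 3)*(s + 5) = 0. The curves meet at s = -5, 3.
On [-5, 3], v = -2*s^2 + 25 is on top; that piece has area ∫[-5,3] (-2*s^2 - 4*s + 30) ds = 512/3.

512/3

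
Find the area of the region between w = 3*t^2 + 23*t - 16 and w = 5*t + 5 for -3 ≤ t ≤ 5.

The difference (3*t^2 + 23*t - 16) - (5*t + 5) = 3*t^2 + 18*t - 21 changes sign at t = 1 inside [-3, 5], so split the integral there.
∫[-3,1] (3*t^2 + 18*t - 21) dt = -128; the area of that piece is 128.
∫[1,5] (3*t^2 + 18*t - 21) dt = 256.
Total area = 128 + 256 = 384.

384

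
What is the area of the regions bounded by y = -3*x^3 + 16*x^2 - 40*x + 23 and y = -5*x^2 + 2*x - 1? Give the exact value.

Set the curves equal: -3*x^3 + 16*x^2 - 40*x + 23 = -5*x^2 + 2*x - 1, so -3*x^3 + 21*x^2 - 42*x + 24 = 0, which factors as -3*(x - 4)*(x - 2)*(x - 1) = 0. The curves meet at x = 1, 2, 4.
On [1, 2], y = -5*x^2 + 2*x - 1 is on top; that piece has area ∫[1,2] (-(-3*x^3 + 21*x^2 - 42*x + 24)) dx = 5/4.
On [2, 4], y = -3*x^3 + 16*x^2 - 40*x + 23 is on top; that piece has area ∫[2,4] (-3*x^3 + 21*x^2 - 42*x + 24) dx = 8.
Total enclosed area = 5/4 + 8 = 37/4.

37/4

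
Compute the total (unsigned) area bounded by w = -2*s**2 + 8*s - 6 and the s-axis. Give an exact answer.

8/3

The curve meets the s-axis where -2*s**2 + 8*s - 6 = 0, i.e. -2*(s - 3)*(s - 1) = 0, at s = 1, 3.
On [1, 3] the curve lies above the axis; ∫[1,3] (-2*s**2 + 8*s - 6) ds = 8/3, giving area 8/3.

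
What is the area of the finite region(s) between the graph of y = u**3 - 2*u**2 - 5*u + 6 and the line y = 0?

The curve meets the u-axis where u**3 - 2*u**2 - 5*u + 6 = 0, i.e. (u - 3)*(u - 1)*(u + 2) = 0, at u = -2, 1, 3.
On [-2, 1] the curve lies above the axis; ∫[-2,1] (u**3 - 2*u**2 - 5*u + 6) du = 63/4, giving area 63/4.
On [1, 3] the curve lies below the axis; ∫[1,3] (u**3 - 2*u**2 - 5*u + 6) du = -16/3, giving area 16/3.
Total area = 63/4 + 16/3 = 253/12.

253/12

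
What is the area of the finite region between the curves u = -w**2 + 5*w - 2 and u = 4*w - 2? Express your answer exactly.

1/6

Both boundary curves give u as a function of w, so integrate with respect to w. Setting them equal: -w**2 + w = 0, i.e. -w*(w - 1) = 0, so they meet at w = 0, 1.
For w in [0, 1], u = -w**2 + 5*w - 2 is on the right; area = ∫[0,1] (-w**2 + w) dw = 1/6.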